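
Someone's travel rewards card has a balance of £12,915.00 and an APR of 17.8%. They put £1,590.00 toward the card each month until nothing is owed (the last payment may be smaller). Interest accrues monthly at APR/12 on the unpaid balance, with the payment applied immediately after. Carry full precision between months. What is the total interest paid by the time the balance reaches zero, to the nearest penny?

£950.96

Monthly rate r = 17.8%/12 = 1.48333% = 0.0148333.
Payoff takes n = ⌈−ln(1 − rB₀/P)/ln(1+r)⌉ = ⌈8.719⌉ = 9 payments; the last is £1,145.96.
Total paid = 8·£1,590.00 + £1,145.96 = £13,865.96.
Total interest = total paid − principal = £13,865.96 − £12,915.00 = £950.96.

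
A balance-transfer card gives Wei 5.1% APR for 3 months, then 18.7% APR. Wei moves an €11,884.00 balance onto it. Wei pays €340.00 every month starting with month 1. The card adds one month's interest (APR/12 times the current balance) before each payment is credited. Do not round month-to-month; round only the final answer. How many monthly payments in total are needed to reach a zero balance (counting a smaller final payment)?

49 payments

Promo months 1–3 at r₀ = 5.1%/12 = 0.00425; months 4+ at r₁ = 18.7%/12 = 0.0155833.
After month 3: iterate B ← B·(1+r₀) − €340.00 for 3 months → €11,011.82.
Then at r₁ with €340.00/mo: n₂ = −ln(1 − r₁·B/P)/ln(1+r₁) ≈ 45.44 → 46 more payments.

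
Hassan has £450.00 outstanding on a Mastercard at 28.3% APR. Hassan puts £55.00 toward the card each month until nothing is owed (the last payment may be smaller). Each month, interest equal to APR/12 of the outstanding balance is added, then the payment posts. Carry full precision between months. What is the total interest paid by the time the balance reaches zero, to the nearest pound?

Monthly rate r = 28.3%/12 = 2.35833% = 0.0235833.
Payoff takes n = ⌈−ln(1 − rB₀/P)/ln(1+r)⌉ = ⌈9.197⌉ = 10 payments; the last is £10.93.
Total paid = 9·£55.00 + £10.93 = £505.93.
Total interest = total paid − principal = £505.93 − £450.00 = £55.93.

£56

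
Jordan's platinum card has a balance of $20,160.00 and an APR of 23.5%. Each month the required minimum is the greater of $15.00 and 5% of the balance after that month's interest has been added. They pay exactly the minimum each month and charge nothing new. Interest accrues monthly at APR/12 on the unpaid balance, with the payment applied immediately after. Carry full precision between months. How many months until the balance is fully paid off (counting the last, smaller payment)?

Monthly rate r = 23.5%/12 = 1.95833% = 0.0195833.
While 5% of the post-interest balance exceeds $15.00, each month B ← (B·(1+r))·(1 − 0.05), i.e. B shrinks by the factor (1+r)·0.95 = 0.9686.
This holds for months 1–133. Entering month 134 the balance is $289.70; 5% of the post-interest balance is now below $15.00, so the flat $15.00 minimum applies from here.
From month 134 a fixed $15.00 at rate r clears $289.70 in 25 more payments. Total: 133 + 25 = 158 months.

158 months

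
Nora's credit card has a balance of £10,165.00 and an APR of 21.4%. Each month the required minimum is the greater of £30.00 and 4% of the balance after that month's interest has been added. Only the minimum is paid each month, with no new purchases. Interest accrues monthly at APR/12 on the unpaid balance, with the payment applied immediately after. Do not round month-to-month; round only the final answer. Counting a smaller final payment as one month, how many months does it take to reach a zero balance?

Monthly rate r = 21.4%/12 = 1.78333% = 0.0178333.
While 4% of the post-interest balance exceeds £30.00, each month B ← (B·(1+r))·(1 − 0.04), i.e. B shrinks by the factor (1+r)·0.96 = 0.97712.
This holds for months 1–114. Entering month 115 the balance is £726.39; 4% of the post-interest balance is now below £30.00, so the flat £30.00 minimum applies from here.
From month 115 a fixed £30.00 at rate r clears £726.39 in 32 more payments. Total: 114 + 32 = 146 months.

146 months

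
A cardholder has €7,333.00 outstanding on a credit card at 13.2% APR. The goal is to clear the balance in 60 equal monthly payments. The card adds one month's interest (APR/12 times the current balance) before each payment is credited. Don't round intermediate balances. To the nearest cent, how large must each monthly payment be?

Monthly rate r = 13.2%/12 = 1.1% = 0.011.
Level-payment amortization: P = B₀·r / (1 − (1+r)^(−n)) = 7333.00·0.011 / (1 − 1.011^(−60)).
Denominator 1 − (1+r)^(−60) = 0.481282781.
P = 80.663 / 0.481282781 ≈ 167.60.

€167.60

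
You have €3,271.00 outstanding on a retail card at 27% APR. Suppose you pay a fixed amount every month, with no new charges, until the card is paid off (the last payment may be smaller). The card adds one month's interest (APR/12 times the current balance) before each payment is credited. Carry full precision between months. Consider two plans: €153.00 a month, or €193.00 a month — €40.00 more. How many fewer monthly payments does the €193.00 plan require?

8 fewer payments

Monthly rate r = 27%/12 = 2.25% = 0.0225.
At €153.00/mo: n = ⌈−ln(1 − rB₀/P)/ln(1+r)⌉ = 30 payments (last €73.59); total interest = total paid − €3,271.00 = €1,239.59.
At €193.00/mo: 22 payments (last €112.65); total interest €894.65.
Payments saved = 30 − 22 = 8.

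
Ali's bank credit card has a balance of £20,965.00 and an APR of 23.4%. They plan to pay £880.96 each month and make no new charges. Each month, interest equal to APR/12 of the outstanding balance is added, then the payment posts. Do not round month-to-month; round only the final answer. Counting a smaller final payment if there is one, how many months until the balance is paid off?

33 months

Monthly rate r = 23.4%/12 = 1.95% = 0.0195.
Recurrence: B ← B·(1+r) − £880.96.
Month 1: interest £408.82; balance after payment £20,492.86.
Month 2: interest £399.61; balance after payment £20,011.51.
Closed form: n = −ln(1 − rB₀/P)/ln(1+r) = −ln(0.53594)/ln(1.0195) ≈ 32.297, so the balance reaches zero during payment 33.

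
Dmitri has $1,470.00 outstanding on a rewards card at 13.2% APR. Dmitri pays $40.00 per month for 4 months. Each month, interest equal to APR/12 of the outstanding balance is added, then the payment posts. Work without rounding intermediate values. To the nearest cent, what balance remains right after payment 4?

$1,373.10

Monthly rate r = 13.2%/12 = 1.1% = 0.011.
Each month: B ← B·(1+r) − $40.00.
Month 1: interest $16.17; balance after payment $1,446.17.
Month 2: interest $15.91; balance after payment $1,422.08.
Month 3: interest $15.64; balance after payment $1,397.72.
Month 4: interest $15.37; balance after payment $1,373.10.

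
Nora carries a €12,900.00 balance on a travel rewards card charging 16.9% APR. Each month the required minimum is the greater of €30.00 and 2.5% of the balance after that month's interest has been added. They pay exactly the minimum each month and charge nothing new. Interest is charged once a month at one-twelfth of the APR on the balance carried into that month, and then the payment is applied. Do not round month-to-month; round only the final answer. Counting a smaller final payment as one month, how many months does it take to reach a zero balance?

269 months

Monthly rate r = 16.9%/12 = 1.40833% = 0.0140833.
While 2.5% of the post-interest balance exceeds €30.00, each month B ← (B·(1+r))·(1 − 0.025), i.e. B shrinks by the factor (1+r)·0.975 = 0.98873.
This holds for months 1–211. Entering month 212 the balance is €1,180.60; 2.5% of the post-interest balance is now below €30.00, so the flat €30.00 minimum applies from here.
From month 212 a fixed €30.00 at rate r clears €1,180.60 in 58 more payments. Total: 211 + 58 = 269 months.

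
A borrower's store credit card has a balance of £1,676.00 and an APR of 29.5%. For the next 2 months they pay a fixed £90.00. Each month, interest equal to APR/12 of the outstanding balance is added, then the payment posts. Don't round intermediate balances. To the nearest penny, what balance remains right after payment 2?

Monthly rate r = 29.5%/12 = 2.45833% = 0.0245833.
Each month: B ← B·(1+r) − £90.00.
Month 1: interest £41.20; balance after payment £1,627.20.
Month 2: interest £40.00; balance after payment £1,577.20.

£1,577.20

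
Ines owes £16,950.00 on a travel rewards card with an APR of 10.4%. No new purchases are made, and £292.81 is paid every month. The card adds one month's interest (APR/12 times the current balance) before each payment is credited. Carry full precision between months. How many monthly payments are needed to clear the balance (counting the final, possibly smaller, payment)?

81 payments

Monthly rate r = 10.4%/12 = 0.866667% = 0.00866667.
Recurrence: B ← B·(1+r) − £292.81.
Month 1: interest £146.90; balance after payment £16,804.09.
Month 2: interest £145.64; balance after payment £16,656.92.
Closed form: n = −ln(1 − rB₀/P)/ln(1+r) = −ln(0.49831)/ln(1.00867) ≈ 80.717, so the balance reaches zero during payment 81.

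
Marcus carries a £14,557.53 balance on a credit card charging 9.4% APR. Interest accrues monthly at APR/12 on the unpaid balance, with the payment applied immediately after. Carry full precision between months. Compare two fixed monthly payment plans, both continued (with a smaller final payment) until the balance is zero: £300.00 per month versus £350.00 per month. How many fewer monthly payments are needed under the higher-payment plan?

Monthly rate r = 9.4%/12 = 0.783333% = 0.00783333.
At £300.00/mo: n = ⌈−ln(1 − rB₀/P)/ln(1+r)⌉ = 62 payments (last £86.63); total interest = total paid − £14,557.53 = £3,829.10.
At £350.00/mo: 51 payments (last £184.46); total interest £3,126.93.
Payments saved = 62 − 51 = 11.

11 fewer payments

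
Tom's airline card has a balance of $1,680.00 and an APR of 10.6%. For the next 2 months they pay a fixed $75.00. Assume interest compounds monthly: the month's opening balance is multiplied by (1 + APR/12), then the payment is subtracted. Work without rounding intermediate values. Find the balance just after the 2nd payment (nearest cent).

$1,559.15

Monthly rate r = 10.6%/12 = 0.883333% = 0.00883333.
Each month: B ← B·(1+r) − $75.00.
Month 1: interest $14.84; balance after payment $1,619.84.
Month 2: interest $14.31; balance after payment $1,559.15.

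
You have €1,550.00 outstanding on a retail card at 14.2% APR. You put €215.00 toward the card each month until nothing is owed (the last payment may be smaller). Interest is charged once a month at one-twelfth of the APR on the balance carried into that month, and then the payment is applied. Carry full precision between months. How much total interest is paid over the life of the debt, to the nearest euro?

Monthly rate r = 14.2%/12 = 1.18333% = 0.0118333.
Payoff takes n = ⌈−ln(1 − rB₀/P)/ln(1+r)⌉ = ⌈7.580⌉ = 8 payments; the last is €125.01.
Total paid = 7·€215.00 + €125.01 = €1,630.01.
Total interest = total paid − principal = €1,630.01 − €1,550.00 = €80.01.

€80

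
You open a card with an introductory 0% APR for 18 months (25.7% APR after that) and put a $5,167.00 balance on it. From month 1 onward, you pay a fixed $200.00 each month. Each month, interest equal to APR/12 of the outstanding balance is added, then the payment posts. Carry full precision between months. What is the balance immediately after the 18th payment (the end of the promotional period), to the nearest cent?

Promo months 1–18 at r₀ = 0%/12 = 0; months 19+ at r₁ = 25.7%/12 = 0.0214167.
After month 18 (no interest yet): B = $5,167.00 − 18·$200.00 = $1,567.00.

$1,567.00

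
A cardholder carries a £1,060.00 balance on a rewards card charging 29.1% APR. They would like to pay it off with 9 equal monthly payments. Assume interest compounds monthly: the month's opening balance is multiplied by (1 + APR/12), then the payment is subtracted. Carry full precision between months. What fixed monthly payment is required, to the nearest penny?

Monthly rate r = 29.1%/12 = 2.425% = 0.02425.
Level-payment amortization: P = B₀·r / (1 − (1+r)^(−n)) = 1060.00·0.02425 / (1 − 1.02425^(−9)).
Denominator 1 − (1+r)^(−9) = 0.193979205.
P = 25.705 / 0.193979205 ≈ 132.51.

£132.51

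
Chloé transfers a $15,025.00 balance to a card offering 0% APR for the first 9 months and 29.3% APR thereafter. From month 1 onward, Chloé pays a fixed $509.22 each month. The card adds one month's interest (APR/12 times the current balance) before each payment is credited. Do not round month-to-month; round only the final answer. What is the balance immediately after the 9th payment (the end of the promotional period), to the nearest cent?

$10,442.02

Promo months 1–9 at r₀ = 0%/12 = 0; months 10+ at r₁ = 29.3%/12 = 0.0244167.
After month 9 (no interest yet): B = $15,025.00 − 9·$509.22 = $10,442.02.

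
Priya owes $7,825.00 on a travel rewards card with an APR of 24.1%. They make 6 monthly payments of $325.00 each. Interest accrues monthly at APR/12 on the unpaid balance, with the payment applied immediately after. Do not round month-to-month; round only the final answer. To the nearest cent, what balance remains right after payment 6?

$6,765.97

Monthly rate r = 24.1%/12 = 2.00833% = 0.0200833.
Each month: B ← B·(1+r) − $325.00.
Month 1: interest $157.15; balance after payment $7,657.15.
Month 2: interest $153.78; balance after payment $7,485.93.
Month 3: interest $150.34; balance after payment $7,311.28.
Month 4: interest $146.83; balance after payment $7,133.11.
Month 5: interest $143.26; balance after payment $6,951.37.
Month 6: interest $139.61; balance after payment $6,765.97.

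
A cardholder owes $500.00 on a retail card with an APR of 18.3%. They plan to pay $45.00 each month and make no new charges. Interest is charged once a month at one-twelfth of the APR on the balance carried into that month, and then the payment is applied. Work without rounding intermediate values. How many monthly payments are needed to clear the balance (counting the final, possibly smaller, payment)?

13 payments

Monthly rate r = 18.3%/12 = 1.525% = 0.01525.
Recurrence: B ← B·(1+r) − $45.00.
Month 1: interest $7.63; balance after payment $462.62.
Month 2: interest $7.06; balance after payment $424.68.
Closed form: n = −ln(1 − rB₀/P)/ln(1+r) = −ln(0.83056)/ln(1.01525) ≈ 12.267, so the balance reaches zero during payment 13.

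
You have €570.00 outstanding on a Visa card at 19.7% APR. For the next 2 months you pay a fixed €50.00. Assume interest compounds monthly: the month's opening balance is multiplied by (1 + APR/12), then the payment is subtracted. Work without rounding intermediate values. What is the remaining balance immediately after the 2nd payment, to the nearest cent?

€488.05

Monthly rate r = 19.7%/12 = 1.64167% = 0.0164167.
Each month: B ← B·(1+r) − €50.00.
Month 1: interest €9.36; balance after payment €529.36.
Month 2: interest €8.69; balance after payment €488.05.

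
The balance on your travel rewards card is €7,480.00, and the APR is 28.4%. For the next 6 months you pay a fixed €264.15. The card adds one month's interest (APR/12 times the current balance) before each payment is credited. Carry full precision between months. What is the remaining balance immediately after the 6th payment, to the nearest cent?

Monthly rate r = 28.4%/12 = 2.36667% = 0.0236667.
Each month: B ← B·(1+r) − €264.15.
Month 1: interest €177.03; balance after payment €7,392.88.
Month 2: interest €174.96; balance after payment €7,303.69.
Month 3: interest €172.85; balance after payment €7,212.40.
Month 4: interest €170.69; balance after payment €7,118.94.
Month 5: interest €168.48; balance after payment €7,023.27.
Month 6: interest €166.22; balance after payment €6,925.34.

€6,925.34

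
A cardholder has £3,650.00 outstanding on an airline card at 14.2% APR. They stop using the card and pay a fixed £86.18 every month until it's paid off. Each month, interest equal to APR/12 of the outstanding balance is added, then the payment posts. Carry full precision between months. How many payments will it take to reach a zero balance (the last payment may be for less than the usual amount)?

Monthly rate r = 14.2%/12 = 1.18333% = 0.0118333.
Recurrence: B ← B·(1+r) − £86.18.
Month 1: interest £43.19; balance after payment £3,607.01.
Month 2: interest £42.68; balance after payment £3,563.51.
Closed form: n = −ln(1 − rB₀/P)/ln(1+r) = −ln(0.49882)/ln(1.01183) ≈ 59.123, so the balance reaches zero during payment 60.

60 payments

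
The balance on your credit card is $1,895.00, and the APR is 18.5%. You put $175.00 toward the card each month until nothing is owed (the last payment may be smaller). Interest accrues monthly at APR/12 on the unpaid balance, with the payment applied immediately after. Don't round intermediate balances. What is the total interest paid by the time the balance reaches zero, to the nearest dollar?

$194

Monthly rate r = 18.5%/12 = 1.54167% = 0.0154167.
Payoff takes n = ⌈−ln(1 − rB₀/P)/ln(1+r)⌉ = ⌈11.939⌉ = 12 payments; the last is $164.34.
Total paid = 11·$175.00 + $164.34 = $2,089.34.
Total interest = total paid − principal = $2,089.34 − $1,895.00 = $194.34.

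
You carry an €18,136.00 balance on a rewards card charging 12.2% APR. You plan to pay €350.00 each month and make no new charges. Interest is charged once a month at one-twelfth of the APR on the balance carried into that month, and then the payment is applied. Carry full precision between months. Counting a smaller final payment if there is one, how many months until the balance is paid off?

Monthly rate r = 12.2%/12 = 1.01667% = 0.0101667.
Recurrence: B ← B·(1+r) − €350.00.
Month 1: interest €184.38; balance after payment €17,970.38.
Month 2: interest €182.70; balance after payment €17,803.08.
Closed form: n = −ln(1 − rB₀/P)/ln(1+r) = −ln(0.47319)/ln(1.01017) ≈ 73.972, so the balance reaches zero during payment 74.

74 payments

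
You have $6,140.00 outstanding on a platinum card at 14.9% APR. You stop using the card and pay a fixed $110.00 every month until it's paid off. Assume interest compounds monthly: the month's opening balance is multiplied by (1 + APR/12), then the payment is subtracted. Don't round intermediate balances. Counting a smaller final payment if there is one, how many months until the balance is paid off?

96 months

Monthly rate r = 14.9%/12 = 1.24167% = 0.0124167.
Recurrence: B ← B·(1+r) − $110.00.
Month 1: interest $76.24; balance after payment $6,106.24.
Month 2: interest $75.82; balance after payment $6,072.06.
Closed form: n = −ln(1 − rB₀/P)/ln(1+r) = −ln(0.30692)/ln(1.01242) ≈ 95.716, so the balance reaches zero during payment 96.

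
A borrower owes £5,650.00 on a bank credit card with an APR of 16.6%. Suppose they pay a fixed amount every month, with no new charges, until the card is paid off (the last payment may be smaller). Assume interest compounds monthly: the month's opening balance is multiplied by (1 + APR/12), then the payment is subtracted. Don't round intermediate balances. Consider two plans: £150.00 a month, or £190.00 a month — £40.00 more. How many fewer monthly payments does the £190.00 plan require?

15 fewer payments

Monthly rate r = 16.6%/12 = 1.38333% = 0.0138333.
At £150.00/mo: n = ⌈−ln(1 − rB₀/P)/ln(1+r)⌉ = 54 payments (last £87.91); total interest = total paid − £5,650.00 = £2,387.91.
At £190.00/mo: 39 payments (last £109.24); total interest £1,679.24.
Payments saved = 54 − 39 = 15.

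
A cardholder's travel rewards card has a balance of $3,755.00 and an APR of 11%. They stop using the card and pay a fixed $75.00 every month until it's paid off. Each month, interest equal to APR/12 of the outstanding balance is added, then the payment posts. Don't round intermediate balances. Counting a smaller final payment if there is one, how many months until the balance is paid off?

68 months

Monthly rate r = 11%/12 = 0.916667% = 0.00916667.
Recurrence: B ← B·(1+r) − $75.00.
Month 1: interest $34.42; balance after payment $3,714.42.
Month 2: interest $34.05; balance after payment $3,673.47.
Closed form: n = −ln(1 − rB₀/P)/ln(1+r) = −ln(0.54106)/ln(1.00917) ≈ 67.314, so the balance reaches zero during payment 68.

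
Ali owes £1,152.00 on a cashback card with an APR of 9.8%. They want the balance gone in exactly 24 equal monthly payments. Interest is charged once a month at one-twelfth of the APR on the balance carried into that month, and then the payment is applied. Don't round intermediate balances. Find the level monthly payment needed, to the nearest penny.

Monthly rate r = 9.8%/12 = 0.816667% = 0.00816667.
Level-payment amortization: P = B₀·r / (1 − (1+r)^(−n)) = 1152.00·0.00816667 / (1 − 1.00817^(−24)).
Denominator 1 − (1+r)^(−24) = 0.177333181.
P = 9.408 / 0.177333181 ≈ 53.05.

£53.05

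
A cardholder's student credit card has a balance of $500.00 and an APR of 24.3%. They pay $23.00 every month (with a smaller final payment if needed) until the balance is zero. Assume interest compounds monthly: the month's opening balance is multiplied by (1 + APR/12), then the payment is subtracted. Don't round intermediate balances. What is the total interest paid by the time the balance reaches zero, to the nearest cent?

Monthly rate r = 24.3%/12 = 2.025% = 0.02025.
Payoff takes n = ⌈−ln(1 − rB₀/P)/ln(1+r)⌉ = ⌈28.941⌉ = 29 payments; the last is $21.66.
Total paid = 28·$23.00 + $21.66 = $665.66.
Total interest = total paid − principal = $665.66 − $500.00 = $165.66.

$165.66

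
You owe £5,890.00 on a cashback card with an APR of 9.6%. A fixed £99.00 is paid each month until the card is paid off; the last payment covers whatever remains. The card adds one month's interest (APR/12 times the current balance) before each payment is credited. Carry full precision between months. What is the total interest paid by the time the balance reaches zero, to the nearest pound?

£2,139

Monthly rate r = 9.6%/12 = 0.8% = 0.008.
Payoff takes n = ⌈−ln(1 − rB₀/P)/ln(1+r)⌉ = ⌈81.096⌉ = 82 payments; the last is £9.54.
Total paid = 81·£99.00 + £9.54 = £8,028.54.
Total interest = total paid − principal = £8,028.54 − £5,890.00 = £2,138.54.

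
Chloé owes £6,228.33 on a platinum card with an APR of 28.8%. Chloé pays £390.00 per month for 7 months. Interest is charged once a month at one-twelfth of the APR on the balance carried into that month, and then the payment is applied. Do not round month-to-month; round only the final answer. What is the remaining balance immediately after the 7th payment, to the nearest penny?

£4,418.50

Monthly rate r = 28.8%/12 = 2.4% = 0.024.
Each month: B ← B·(1+r) − £390.00.
Month 1: interest £149.48; balance after payment £5,987.81.
Month 2: interest £143.71; balance after payment £5,741.52.
Month 3: interest £137.80; balance after payment £5,489.31.
Month 4: interest £131.74; balance after payment £5,231.06.
Month 5: interest £125.55; balance after payment £4,966.60.
Month 6: interest £119.20; balance after payment £4,695.80.
Month 7: interest £112.70; balance after payment £4,418.50.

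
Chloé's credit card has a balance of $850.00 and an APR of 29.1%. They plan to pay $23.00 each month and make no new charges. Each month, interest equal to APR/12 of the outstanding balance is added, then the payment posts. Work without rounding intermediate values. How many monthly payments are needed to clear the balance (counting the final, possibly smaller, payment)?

95 months

Monthly rate r = 29.1%/12 = 2.425% = 0.02425.
Recurrence: B ← B·(1+r) − $23.00.
Month 1: interest $20.61; balance after payment $847.61.
Month 2: interest $20.55; balance after payment $845.17.
Closed form: n = −ln(1 − rB₀/P)/ln(1+r) = −ln(0.1038)/ln(1.02425) ≈ 94.540, so the balance reaches zero during payment 95.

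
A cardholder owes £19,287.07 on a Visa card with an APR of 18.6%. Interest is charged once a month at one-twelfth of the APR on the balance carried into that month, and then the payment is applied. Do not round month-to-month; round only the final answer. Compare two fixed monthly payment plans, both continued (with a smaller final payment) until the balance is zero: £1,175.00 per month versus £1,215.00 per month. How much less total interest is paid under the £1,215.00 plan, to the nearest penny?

£117.53

Monthly rate r = 18.6%/12 = 1.55% = 0.0155.
At £1,175.00/mo: n = ⌈−ln(1 − rB₀/P)/ln(1+r)⌉ = 20 payments (last £104.53); total interest = total paid − £19,287.07 = £3,142.46.
At £1,215.00/mo: 19 payments (last £442.00); total interest £3,024.93.
Interest saved = £3,142.46 − £3,024.93 = £117.53.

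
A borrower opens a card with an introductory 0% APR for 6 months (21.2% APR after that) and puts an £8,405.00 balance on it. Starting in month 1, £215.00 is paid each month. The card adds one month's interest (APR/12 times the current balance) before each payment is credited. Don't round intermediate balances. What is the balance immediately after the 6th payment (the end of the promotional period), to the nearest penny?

£7,115.00

Promo months 1–6 at r₀ = 0%/12 = 0; months 7+ at r₁ = 21.2%/12 = 0.0176667.
After month 6 (no interest yet): B = £8,405.00 − 6·£215.00 = £7,115.00.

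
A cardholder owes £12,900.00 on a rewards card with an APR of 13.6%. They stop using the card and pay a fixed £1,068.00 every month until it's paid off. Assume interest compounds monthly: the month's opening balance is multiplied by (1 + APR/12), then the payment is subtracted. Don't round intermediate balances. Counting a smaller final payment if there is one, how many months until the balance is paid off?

14 months

Monthly rate r = 13.6%/12 = 1.13333% = 0.0113333.
Recurrence: B ← B·(1+r) − £1,068.00.
Month 1: interest £146.20; balance after payment £11,978.20.
Month 2: interest £135.75; balance after payment £11,045.95.
Closed form: n = −ln(1 − rB₀/P)/ln(1+r) = −ln(0.86311)/ln(1.01133) ≈ 13.063, so the balance reaches zero during payment 14.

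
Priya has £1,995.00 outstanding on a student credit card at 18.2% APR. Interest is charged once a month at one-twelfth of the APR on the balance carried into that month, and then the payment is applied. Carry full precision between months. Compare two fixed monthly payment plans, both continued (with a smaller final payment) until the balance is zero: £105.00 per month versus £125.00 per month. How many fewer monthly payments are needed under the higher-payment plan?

4 fewer payments

Monthly rate r = 18.2%/12 = 1.51667% = 0.0151667.
At £105.00/mo: n = ⌈−ln(1 − rB₀/P)/ln(1+r)⌉ = 23 payments (last £61.23); total interest = total paid − £1,995.00 = £376.23.
At £125.00/mo: 19 payments (last £51.72); total interest £306.72.
Payments saved = 23 − 19 = 4.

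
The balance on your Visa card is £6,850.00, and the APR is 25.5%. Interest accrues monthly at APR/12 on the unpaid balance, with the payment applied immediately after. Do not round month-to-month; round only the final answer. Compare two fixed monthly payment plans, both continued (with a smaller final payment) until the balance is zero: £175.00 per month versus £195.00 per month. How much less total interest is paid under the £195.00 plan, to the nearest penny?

£2,108.79

Monthly rate r = 25.5%/12 = 2.125% = 0.02125.
At £175.00/mo: n = ⌈−ln(1 − rB₀/P)/ln(1+r)⌉ = 85 payments (last £135.30); total interest = total paid − £6,850.00 = £7,985.30.
At £195.00/mo: 66 payments (last £51.51); total interest £5,876.51.
Interest saved = £7,985.30 − £5,876.51 = £2,108.79.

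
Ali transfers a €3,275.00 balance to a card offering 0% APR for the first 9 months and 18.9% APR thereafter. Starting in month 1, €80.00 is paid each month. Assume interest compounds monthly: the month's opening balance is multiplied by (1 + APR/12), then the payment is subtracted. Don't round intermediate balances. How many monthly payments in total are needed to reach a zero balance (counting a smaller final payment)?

54 months

Promo months 1–9 at r₀ = 0%/12 = 0; months 10+ at r₁ = 18.9%/12 = 0.01575.
After month 9 (no interest yet): B = €3,275.00 − 9·€80.00 = €2,555.00.
Then at r₁ with €80.00/mo: n₂ = −ln(1 − r₁·B/P)/ln(1+r₁) ≈ 44.74 → 45 more payments.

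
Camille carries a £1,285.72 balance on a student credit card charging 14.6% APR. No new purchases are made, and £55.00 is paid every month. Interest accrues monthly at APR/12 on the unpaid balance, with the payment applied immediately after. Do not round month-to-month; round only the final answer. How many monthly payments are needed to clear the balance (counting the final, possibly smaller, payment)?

Monthly rate r = 14.6%/12 = 1.21667% = 0.0121667.
Recurrence: B ← B·(1+r) − £55.00.
Month 1: interest £15.64; balance after payment £1,246.36.
Month 2: interest £15.16; balance after payment £1,206.53.
Closed form: n = −ln(1 − rB₀/P)/ln(1+r) = −ln(0.71558)/ln(1.01217) ≈ 27.673, so the balance reaches zero during payment 28.

28 months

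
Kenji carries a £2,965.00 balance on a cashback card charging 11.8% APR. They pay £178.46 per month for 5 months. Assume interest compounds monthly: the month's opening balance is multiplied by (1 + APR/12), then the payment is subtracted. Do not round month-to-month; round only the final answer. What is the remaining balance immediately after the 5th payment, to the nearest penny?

£2,203.65

Monthly rate r = 11.8%/12 = 0.983333% = 0.00983333.
Each month: B ← B·(1+r) − £178.46.
Month 1: interest £29.16; balance after payment £2,815.70.
Month 2: interest £27.69; balance after payment £2,664.92.
Month 3: interest £26.21; balance after payment £2,512.67.
Month 4: interest £24.71; balance after payment £2,358.92.
Month 5: interest £23.20; balance after payment £2,203.65.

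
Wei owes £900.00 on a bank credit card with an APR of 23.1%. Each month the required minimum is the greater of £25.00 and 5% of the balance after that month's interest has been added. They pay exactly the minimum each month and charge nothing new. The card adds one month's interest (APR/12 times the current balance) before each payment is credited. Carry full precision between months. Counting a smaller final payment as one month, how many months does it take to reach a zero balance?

44 months

Monthly rate r = 23.1%/12 = 1.925% = 0.01925.
While 5% of the post-interest balance exceeds £25.00, each month B ← (B·(1+r))·(1 − 0.05), i.e. B shrinks by the factor (1+r)·0.95 = 0.96829.
This holds for months 1–19. Entering month 20 the balance is £487.89; 5% of the post-interest balance is now below £25.00, so the flat £25.00 minimum applies from here.
From month 20 a fixed £25.00 at rate r clears £487.89 in 25 more payments. Total: 19 + 25 = 44 months.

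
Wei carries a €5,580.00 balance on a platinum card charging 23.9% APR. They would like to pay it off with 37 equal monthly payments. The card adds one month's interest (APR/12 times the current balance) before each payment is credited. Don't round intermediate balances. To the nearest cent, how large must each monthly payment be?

€214.57

Monthly rate r = 23.9%/12 = 1.99167% = 0.0199167.
Level-payment amortization: P = B₀·r / (1 − (1+r)^(−n)) = 5580.00·0.0199167 / (1 − 1.01992^(−37)).
Denominator 1 − (1+r)^(−37) = 0.517933984.
P = 111.135 / 0.517933984 ≈ 214.57.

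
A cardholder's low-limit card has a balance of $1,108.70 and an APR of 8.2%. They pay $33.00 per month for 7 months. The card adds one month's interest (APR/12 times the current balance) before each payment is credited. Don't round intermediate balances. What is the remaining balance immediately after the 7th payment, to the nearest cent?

$927.04

Monthly rate r = 8.2%/12 = 0.683333% = 0.00683333.
Each month: B ← B·(1+r) − $33.00.
Month 1: interest $7.58; balance after payment $1,083.28.
Month 2: interest $7.40; balance after payment $1,057.68.
Month 3: interest $7.23; balance after payment $1,031.91.
Month 4: interest $7.05; balance after payment $1,005.96.
Month 5: interest $6.87; balance after payment $979.83.
Month 6: interest $6.70; balance after payment $953.53.
Month 7: interest $6.52; balance after payment $927.04.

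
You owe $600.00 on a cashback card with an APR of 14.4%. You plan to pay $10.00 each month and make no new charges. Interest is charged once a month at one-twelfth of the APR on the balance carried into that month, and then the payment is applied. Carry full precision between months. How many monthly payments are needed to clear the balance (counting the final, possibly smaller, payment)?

Monthly rate r = 14.4%/12 = 1.2% = 0.012.
Recurrence: B ← B·(1+r) − $10.00.
Month 1: interest $7.20; balance after payment $597.20.
Month 2: interest $7.17; balance after payment $594.37.
Closed form: n = −ln(1 − rB₀/P)/ln(1+r) = −ln(0.28)/ln(1.012) ≈ 106.716, so the balance reaches zero during payment 107.

107 payments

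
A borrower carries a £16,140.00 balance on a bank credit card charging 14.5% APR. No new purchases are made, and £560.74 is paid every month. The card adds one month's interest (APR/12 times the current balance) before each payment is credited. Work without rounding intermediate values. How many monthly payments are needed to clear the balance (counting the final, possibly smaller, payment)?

36 months

Monthly rate r = 14.5%/12 = 1.20833% = 0.0120833.
Recurrence: B ← B·(1+r) − £560.74.
Month 1: interest £195.03; balance after payment £15,774.28.
Month 2: interest £190.61; balance after payment £15,404.15.
Closed form: n = −ln(1 − rB₀/P)/ln(1+r) = −ln(0.6522)/ln(1.01208) ≈ 35.585, so the balance reaches zero during payment 36.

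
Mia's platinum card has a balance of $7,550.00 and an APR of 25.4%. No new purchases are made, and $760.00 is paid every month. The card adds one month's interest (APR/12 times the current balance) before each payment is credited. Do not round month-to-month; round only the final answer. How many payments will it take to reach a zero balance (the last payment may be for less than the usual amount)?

12 payments

Monthly rate r = 25.4%/12 = 2.11667% = 0.0211667.
Recurrence: B ← B·(1+r) − $760.00.
Month 1: interest $159.81; balance after payment $6,949.81.
Month 2: interest $147.10; balance after payment $6,336.91.
Closed form: n = −ln(1 − rB₀/P)/ln(1+r) = −ln(0.78973)/ln(1.02117) ≈ 11.271, so the balance reaches zero during payment 12.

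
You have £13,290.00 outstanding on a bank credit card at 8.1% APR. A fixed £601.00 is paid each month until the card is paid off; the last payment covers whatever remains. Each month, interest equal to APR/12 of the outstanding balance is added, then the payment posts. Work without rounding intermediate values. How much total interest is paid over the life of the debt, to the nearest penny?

Monthly rate r = 8.1%/12 = 0.675% = 0.00675.
Payoff takes n = ⌈−ln(1 − rB₀/P)/ln(1+r)⌉ = ⌈24.029⌉ = 25 payments; the last is £17.69.
Total paid = 24·£601.00 + £17.69 = £14,441.69.
Total interest = total paid − principal = £14,441.69 − £13,290.00 = £1,151.69.

£1,151.69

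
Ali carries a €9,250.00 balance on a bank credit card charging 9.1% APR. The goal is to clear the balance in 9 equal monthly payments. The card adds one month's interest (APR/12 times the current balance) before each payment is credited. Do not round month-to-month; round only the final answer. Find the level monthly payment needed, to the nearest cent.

€1,067.14

Monthly rate r = 9.1%/12 = 0.758333% = 0.00758333.
Level-payment amortization: P = B₀·r / (1 − (1+r)^(−n)) = 9250.00·0.00758333 / (1 − 1.00758^(−9)).
Denominator 1 − (1+r)^(−9) = 0.0657325378.
P = 70.1458 / 0.0657325378 ≈ 1067.14.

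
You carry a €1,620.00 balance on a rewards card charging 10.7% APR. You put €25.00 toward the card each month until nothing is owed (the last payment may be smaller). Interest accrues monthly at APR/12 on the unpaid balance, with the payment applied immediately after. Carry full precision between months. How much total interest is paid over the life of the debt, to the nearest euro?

Monthly rate r = 10.7%/12 = 0.891667% = 0.00891667.
Payoff takes n = ⌈−ln(1 − rB₀/P)/ln(1+r)⌉ = ⌈97.134⌉ = 98 payments; the last is €3.37.
Total paid = 97·€25.00 + €3.37 = €2,428.37.
Total interest = total paid − principal = €2,428.37 − €1,620.00 = €808.37.

€808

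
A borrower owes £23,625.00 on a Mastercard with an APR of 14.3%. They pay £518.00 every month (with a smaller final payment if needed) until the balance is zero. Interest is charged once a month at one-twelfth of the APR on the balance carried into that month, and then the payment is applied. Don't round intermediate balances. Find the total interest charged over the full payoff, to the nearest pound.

£10,664

Monthly rate r = 14.3%/12 = 1.19167% = 0.0119167.
Payoff takes n = ⌈−ln(1 − rB₀/P)/ln(1+r)⌉ = ⌈66.195⌉ = 67 payments; the last is £101.43.
Total paid = 66·£518.00 + £101.43 = £34,289.43.
Total interest = total paid − principal = £34,289.43 − £23,625.00 = £10,664.43.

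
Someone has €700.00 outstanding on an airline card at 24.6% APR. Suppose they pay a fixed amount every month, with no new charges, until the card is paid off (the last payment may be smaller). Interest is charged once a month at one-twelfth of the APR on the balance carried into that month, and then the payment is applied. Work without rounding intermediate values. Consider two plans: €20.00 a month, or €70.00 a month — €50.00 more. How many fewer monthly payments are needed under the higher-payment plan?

Monthly rate r = 24.6%/12 = 2.05% = 0.0205.
At €20.00/mo: n = ⌈−ln(1 − rB₀/P)/ln(1+r)⌉ = 63 payments (last €5.89); total interest = total paid − €700.00 = €545.89.
At €70.00/mo: 12 payments (last €21.52); total interest €91.52.
Payments saved = 63 − 12 = 51.

51 fewer payments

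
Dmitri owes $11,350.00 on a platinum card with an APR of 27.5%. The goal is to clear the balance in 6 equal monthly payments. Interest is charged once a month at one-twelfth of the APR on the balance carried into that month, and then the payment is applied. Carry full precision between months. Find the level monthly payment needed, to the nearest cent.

Monthly rate r = 27.5%/12 = 2.29167% = 0.0229167.
Level-payment amortization: P = B₀·r / (1 − (1+r)^(−n)) = 11350.00·0.0229167 / (1 − 1.02292^(−6)).
Denominator 1 − (1+r)^(−6) = 0.127112104.
P = 260.104 / 0.127112104 ≈ 2046.26.

$2,046.26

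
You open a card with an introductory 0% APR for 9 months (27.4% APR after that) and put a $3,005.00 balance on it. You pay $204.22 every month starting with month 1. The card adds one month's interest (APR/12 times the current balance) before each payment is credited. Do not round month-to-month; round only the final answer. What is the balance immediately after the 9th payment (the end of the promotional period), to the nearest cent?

Promo months 1–9 at r₀ = 0%/12 = 0; months 10+ at r₁ = 27.4%/12 = 0.0228333.
After month 9 (no interest yet): B = $3,005.00 − 9·$204.22 = $1,167.02.

$1,167.02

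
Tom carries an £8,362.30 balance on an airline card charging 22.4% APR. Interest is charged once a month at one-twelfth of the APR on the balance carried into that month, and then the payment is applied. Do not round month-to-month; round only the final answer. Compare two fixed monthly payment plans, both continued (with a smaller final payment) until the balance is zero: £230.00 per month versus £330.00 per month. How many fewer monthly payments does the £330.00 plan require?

27 fewer payments

Monthly rate r = 22.4%/12 = 1.86667% = 0.0186667.
At £230.00/mo: n = ⌈−ln(1 − rB₀/P)/ln(1+r)⌉ = 62 payments (last £89.38); total interest = total paid − £8,362.30 = £5,757.08.
At £330.00/mo: 35 payments (last £210.81); total interest £3,068.51.
Payments saved = 62 − 35 = 27.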